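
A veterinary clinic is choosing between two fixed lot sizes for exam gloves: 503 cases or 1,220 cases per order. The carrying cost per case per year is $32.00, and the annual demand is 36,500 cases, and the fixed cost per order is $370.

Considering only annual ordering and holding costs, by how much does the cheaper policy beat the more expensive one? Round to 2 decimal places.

For each Q, cost = (D/Q)·S + (Q/2)·H.
TC(503) = (36,500/503)×370 + (503/2)×32 = $34,896.91
TC(1,220) = (36,500/1,220)×370 + (1,220/2)×32 = $30,589.67
Lots of 1,220 are cheaper by $4,307.23.

$4,307.23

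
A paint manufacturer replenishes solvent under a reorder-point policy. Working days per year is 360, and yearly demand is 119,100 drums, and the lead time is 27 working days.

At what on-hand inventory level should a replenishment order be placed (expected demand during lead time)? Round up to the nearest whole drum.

Daily demand d = 119,100 / 360 = 330.833 drums/day
Demand during lead time = 330.833 × 27 = 8,932.50
Reorder point = 8,932.50 → round up

8,933 drums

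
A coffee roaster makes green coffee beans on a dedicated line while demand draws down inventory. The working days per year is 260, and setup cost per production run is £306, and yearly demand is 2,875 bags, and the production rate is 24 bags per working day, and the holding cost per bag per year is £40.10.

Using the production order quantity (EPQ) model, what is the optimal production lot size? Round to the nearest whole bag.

Daily demand d = 2,875/260 = 11.058; p = 24; 1 − d/p = 0.53926
EPQ = √(2DS / (H(1 − d/p)))
    = √(2 × 2,875 × 306 / (40.1 × 0.53926)) ≈ 285.25

285 bags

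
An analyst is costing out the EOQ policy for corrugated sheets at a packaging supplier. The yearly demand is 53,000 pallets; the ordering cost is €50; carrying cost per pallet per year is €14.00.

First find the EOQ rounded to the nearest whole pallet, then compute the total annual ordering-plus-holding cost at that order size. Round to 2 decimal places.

2DS/H = 2·53,000·50/14 = 378,571.43
EOQ = √378,571.43 ≈ 615.28 → Q = 615 pallets
Orders/yr = 53,000/615 = 86.179; ordering cost = 86.179 × €50 = €4,308.94
Average inventory = 615/2 = 307.5; holding cost = 307.5 × €14 = €4,305.00
Total = €4,308.94 + €4,305.00 = €8,613.94

€8,613.94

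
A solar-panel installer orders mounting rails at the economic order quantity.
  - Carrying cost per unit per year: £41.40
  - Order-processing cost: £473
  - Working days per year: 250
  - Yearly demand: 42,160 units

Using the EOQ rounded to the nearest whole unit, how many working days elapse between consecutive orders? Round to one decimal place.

EOQ = √(2DS/H) = √(2 × 42,160 × 473 / 41.4)
    = √(963,366.18) ≈ 981.51 → Q = 982 units
Days between orders = 250 / (D/Q) = 250 / 42.933 ≈ 5.823

5.8 days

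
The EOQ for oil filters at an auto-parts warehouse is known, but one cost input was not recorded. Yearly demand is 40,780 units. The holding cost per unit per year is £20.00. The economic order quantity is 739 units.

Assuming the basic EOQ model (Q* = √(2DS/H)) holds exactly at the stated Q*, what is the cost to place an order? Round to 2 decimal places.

£133.92

Since Q* = (2DS/H)^½, squaring gives Q*²·H = 2DS.
S = Q²H / (2D) = 739² × 20 / (2 × 40,780) = 133.9188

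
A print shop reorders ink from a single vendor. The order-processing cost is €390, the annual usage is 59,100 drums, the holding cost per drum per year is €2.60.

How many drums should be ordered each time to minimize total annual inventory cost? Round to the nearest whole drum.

Optimal lot size Q* = (2 × 59,100 × €390 / €2.6)^½ ≈ 4,210.70

4,211 drums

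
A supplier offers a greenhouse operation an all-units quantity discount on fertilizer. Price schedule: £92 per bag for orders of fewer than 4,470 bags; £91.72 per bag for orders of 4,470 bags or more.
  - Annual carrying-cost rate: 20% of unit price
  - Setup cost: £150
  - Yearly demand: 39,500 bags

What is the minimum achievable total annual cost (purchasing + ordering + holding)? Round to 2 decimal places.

H₁ = 20%×£92 = £18.4000;  H₂ = 20%×£91.72 = £18.3440
EOQ₁ = √(2×39,500×150/18.4000) = 802.51  (< 4,470, feasible at tier 1)
EOQ₂ = √(2×39,500×150/18.3440) = 803.73  (< 4,470 → use Q = 4,470 at tier-2 price)
TC(tier 1 (EOQ₁), Q≈802.5) = £3,648,766.18
TC(tier 2, Q≈4,470.0) = £3,665,264.34
Minimum at tier 1 (EOQ₁): £3,648,766.18

£3,648,766.18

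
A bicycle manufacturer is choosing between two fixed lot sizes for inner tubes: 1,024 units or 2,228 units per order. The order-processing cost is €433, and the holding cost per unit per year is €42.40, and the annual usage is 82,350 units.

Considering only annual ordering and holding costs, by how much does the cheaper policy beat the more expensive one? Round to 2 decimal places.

Annual cost at Q: ordering D·S/Q plus holding Q·H/2.
TC(1,024) = (82,350/1,024)×433 + (1,024/2)×42.4 = €56,530.63
TC(2,228) = (82,350/2,228)×433 + (2,228/2)×42.4 = €63,237.89
Lots of 1,024 are cheaper by €6,707.26.

€6,707.26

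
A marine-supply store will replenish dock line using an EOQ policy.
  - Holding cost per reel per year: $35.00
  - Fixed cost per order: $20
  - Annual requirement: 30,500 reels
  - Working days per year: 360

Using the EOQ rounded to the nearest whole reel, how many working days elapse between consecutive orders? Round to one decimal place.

EOQ = √(2DS/H) = √(2 × 30,500 × 20 / 35)
    = √(34,857.14) ≈ 186.70 → Q = 187 reels
Cycle time = (working days × Q)/D = (360 × 187) / 30,500 = 2.207 days

2.2 days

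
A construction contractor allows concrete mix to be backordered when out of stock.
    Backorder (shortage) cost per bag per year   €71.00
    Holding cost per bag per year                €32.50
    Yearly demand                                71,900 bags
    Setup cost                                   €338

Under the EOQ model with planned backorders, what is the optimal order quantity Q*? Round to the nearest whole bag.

1,477 bags

Q* = √(2DS/H) · √((H + b)/b)
   = √(2 × 71,900 × 338 / 32.5) · √((32.5 + 71) / 71)
   = 1,222.915 × 1.2074 ≈ 1,476.51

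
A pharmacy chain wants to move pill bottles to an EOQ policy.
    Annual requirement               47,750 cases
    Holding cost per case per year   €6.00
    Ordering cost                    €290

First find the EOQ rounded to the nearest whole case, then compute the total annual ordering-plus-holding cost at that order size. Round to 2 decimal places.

Optimal lot size Q* = (2 × 47,750 × €290 / €6)^½ ≈ 2,148.45 → Q = 2,148 cases
Ordering: D/Q × S = 47,750/2,148 × €290 = €6,446.69
Holding:  Q/2 × H = 2,148/2 × €6 = €6,444.00
Total = €6,446.69 + €6,444.00 = €12,890.69

€12,890.69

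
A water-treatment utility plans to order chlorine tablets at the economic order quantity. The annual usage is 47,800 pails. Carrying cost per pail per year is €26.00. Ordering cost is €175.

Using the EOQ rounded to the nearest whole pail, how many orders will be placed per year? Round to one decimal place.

Optimal lot size Q* = (2 × 47,800 × €175 / €26)^½ ≈ 802.16 → Q = 802
N = D/Q = 47,800/802 ≈ 59.601 orders/yr

59.6 orders per year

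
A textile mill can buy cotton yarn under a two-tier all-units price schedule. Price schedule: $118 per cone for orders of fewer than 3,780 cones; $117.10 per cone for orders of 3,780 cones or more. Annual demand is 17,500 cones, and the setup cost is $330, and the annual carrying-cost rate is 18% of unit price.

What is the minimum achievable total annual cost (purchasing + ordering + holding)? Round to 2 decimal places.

H₁ = 18%×$118 = $21.2400;  H₂ = 18%×$117.10 = $21.0780
EOQ₁ = √(2×17,500×330/21.2400) = 737.42  (< 3,780, feasible at tier 1)
EOQ₂ = √(2×17,500×330/21.0780) = 740.25  (< 3,780 → use Q = 3,780 at tier-2 price)
TC(tier 1 (EOQ₁), Q≈737.4) = $2,080,662.76
TC(tier 2, Q≈3,780.0) = $2,090,615.20
Minimum at tier 1 (EOQ₁): $2,080,662.76

$2,080,662.76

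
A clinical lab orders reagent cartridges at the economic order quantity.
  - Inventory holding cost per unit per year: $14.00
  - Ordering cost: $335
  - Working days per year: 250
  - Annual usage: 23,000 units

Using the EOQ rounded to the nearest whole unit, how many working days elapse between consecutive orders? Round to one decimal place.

11.4 days

EOQ = √(2DS/H) = √(2 × 23,000 × 335 / 14)
    = √(1,100,714.29) ≈ 1,049.15 → Q = 1,049 units
Cycle time = (working days × Q)/D = (250 × 1,049) / 23,000 = 11.402 days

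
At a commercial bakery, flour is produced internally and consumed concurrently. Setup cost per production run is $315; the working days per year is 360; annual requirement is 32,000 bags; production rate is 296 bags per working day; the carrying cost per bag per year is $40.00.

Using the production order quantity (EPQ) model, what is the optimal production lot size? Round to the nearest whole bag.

849 bags

d = 32,000/360 = 88.8889 bags/day;  effective holding cost H(1 − d/p) = 40·(1 − 88.8889/296) = 27.98799
Q* = √(2DS / H_eff) = √(2·32,000·315 / 27.98799) ≈ 848.71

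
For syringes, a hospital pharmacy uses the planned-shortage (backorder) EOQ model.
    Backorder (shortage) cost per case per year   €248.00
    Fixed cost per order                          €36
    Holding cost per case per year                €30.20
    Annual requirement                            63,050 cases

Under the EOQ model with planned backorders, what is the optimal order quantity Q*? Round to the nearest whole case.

411 cases

Q* = √(2DS/H) · √((H + b)/b)
   = √(2 × 63,050 × 36 / 30.2) · √((30.2 + 248) / 248)
   = 387.708 × 1.0591 ≈ 410.64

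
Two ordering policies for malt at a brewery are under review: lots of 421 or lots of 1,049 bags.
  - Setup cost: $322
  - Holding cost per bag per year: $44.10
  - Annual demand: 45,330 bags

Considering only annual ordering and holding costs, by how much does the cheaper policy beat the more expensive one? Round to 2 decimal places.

Annual cost at Q: ordering D·S/Q plus holding Q·H/2.
TC(421) = (45,330/421)×322 + (421/2)×44.1 = $43,953.50
TC(1,049) = (45,330/1,049)×322 + (1,049/2)×44.1 = $37,044.90
Cheaper: Q = 1,049.  Difference = $6,908.60

$6,908.60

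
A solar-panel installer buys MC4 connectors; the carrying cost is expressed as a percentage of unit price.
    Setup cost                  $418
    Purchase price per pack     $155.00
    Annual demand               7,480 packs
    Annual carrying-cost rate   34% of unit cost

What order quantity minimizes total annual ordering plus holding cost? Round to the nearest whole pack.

344 packs

Holding cost per pack per year: H = 34% × $155 = $52.7000
EOQ = √(2DS/H) = √(2 × 7,480 × 418 / 52.7)
    = √(118,658.06) ≈ 344.47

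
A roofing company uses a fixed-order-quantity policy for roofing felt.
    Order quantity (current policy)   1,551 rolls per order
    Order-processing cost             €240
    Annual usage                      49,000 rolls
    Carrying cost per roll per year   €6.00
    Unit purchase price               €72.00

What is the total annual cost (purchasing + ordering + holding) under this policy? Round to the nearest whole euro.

Annual ordering cost = (D/Q)·S = (49,000/1,551) × 240 = €7,582.21
Annual holding cost  = (Q/2)·H = (1,551/2) × 6 = €4,653.00
Purchase cost = D·C = 49,000 × 72 = €3,528,000.00
Total = €7,582.21 + €4,653.00 + €3,528,000.00 = €3,540,235.21

€3,540,235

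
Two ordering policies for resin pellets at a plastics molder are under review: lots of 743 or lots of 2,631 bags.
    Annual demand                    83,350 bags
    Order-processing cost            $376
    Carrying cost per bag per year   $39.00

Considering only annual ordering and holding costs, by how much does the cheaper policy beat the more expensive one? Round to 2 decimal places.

$6,547.86

Annual cost at Q: ordering D·S/Q plus holding Q·H/2.
TC(743) = (83,350/743)×376 + (743/2)×39 = $56,668.31
TC(2,631) = (83,350/2,631)×376 + (2,631/2)×39 = $63,216.17
Lots of 743 are cheaper by $6,547.86.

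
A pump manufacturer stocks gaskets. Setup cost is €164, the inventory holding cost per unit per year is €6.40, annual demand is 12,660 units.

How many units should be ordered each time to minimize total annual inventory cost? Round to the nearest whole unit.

805 units

2DS/H = 2·12,660·164/6.4 = 648,825.00
EOQ = √648,825.00 ≈ 805.50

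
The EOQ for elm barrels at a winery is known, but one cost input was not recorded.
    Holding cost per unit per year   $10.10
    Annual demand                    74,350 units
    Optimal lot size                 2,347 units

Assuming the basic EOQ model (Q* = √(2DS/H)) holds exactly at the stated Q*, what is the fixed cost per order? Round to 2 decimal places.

$374.14

From Q* = √(2DS/H) ⇒ Q*² = 2DS/H.
S = Q²H / (2D) = 2,347² × 10.1 / (2 × 74,350) = 374.1421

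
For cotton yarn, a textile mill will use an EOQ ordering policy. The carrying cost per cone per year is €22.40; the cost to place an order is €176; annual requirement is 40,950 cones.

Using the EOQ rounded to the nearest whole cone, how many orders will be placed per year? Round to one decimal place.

Q* = √(2·D·S / H) = √(2·40,950·176 / 22.4) = √643,500.0 ≈ 802.18 → Q = 802
N = D/Q = 40,950/802 ≈ 51.060 orders/yr

51.1 orders per year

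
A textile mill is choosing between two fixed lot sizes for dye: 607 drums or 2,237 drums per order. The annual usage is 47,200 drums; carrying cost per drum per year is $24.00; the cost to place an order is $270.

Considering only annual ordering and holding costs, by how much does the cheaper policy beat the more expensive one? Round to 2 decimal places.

TC(Q) = (D/Q)S + (Q/2)H
TC(607) = (47,200/607)×270 + (607/2)×24 = $28,279.06
TC(2,237) = (47,200/2,237)×270 + (2,237/2)×24 = $32,540.92
Cheaper: Q = 607.  Difference = $4,261.86

$4,261.86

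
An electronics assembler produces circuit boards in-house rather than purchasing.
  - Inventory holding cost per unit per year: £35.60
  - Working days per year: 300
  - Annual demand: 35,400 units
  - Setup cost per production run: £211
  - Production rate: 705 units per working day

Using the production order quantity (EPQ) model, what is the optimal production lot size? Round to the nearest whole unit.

d = 35,400/300 = 118.0000 units/day;  effective holding cost H(1 − d/p) = 35.6·(1 − 118.0000/705) = 29.64142
Q* = √(2DS / H_eff) = √(2·35,400·211 / 29.64142) ≈ 709.92

710 units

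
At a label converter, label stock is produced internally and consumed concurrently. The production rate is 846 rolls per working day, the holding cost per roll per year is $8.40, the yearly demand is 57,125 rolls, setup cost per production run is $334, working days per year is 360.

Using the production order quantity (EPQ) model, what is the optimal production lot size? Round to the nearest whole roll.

d = 57,125/360 = 158.6806 rolls/day;  effective holding cost H(1 − d/p) = 8.4·(1 − 158.6806/846) = 6.82445
Q* = √(2DS / H_eff) = √(2·57,125·334 / 6.82445) ≈ 2,364.65

2,365 rolls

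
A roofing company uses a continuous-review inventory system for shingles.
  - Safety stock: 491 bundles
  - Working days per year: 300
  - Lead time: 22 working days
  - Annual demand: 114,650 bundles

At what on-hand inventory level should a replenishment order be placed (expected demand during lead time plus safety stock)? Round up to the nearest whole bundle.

Daily demand d = 114,650 / 300 = 382.167 bundles/day
Demand during lead time = 382.167 × 22 = 8,407.67
Reorder point = 8,407.67 + 491 = 8,898.67 → round up

8,899 bundles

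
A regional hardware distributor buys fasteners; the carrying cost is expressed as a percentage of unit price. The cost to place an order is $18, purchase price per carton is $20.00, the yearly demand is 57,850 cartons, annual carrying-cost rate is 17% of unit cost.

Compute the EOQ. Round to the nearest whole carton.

783 cartons

Carrying cost H = $20 × 17% = $3.4000/carton/yr
Optimal lot size Q* = (2 × 57,850 × $18 / $3.4)^½ ≈ 782.64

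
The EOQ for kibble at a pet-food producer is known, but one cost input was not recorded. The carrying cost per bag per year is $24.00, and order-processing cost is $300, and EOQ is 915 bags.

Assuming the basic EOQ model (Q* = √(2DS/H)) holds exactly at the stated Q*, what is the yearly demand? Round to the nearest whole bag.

From Q* = √(2DS/H) ⇒ Q*² = 2DS/H.
D = Q²H / (2S) = 915² × 24 / (2 × 300) = 33,489.00

33,489 bags per year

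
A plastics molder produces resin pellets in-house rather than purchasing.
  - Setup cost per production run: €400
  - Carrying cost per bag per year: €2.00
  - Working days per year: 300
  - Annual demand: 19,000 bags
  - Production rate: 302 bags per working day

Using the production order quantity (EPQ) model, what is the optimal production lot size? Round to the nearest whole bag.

3,101 bags

d = 19,000/300 = 63.3333 bags/day;  effective holding cost H(1 − d/p) = 2·(1 − 63.3333/302) = 1.58057
Q* = √(2DS / H_eff) = √(2·19,000·400 / 1.58057) ≈ 3,101.09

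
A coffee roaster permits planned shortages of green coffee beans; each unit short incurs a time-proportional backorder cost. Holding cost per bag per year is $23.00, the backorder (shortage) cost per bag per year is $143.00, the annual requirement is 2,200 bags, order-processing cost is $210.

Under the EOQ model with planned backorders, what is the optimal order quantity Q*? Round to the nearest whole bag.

216 bags

Q* = √(2DS/H) · √((H + b)/b)
   = √(2 × 2,200 × 210 / 23) · √((23 + 143) / 143)
   = 200.434 × 1.0774 ≈ 215.95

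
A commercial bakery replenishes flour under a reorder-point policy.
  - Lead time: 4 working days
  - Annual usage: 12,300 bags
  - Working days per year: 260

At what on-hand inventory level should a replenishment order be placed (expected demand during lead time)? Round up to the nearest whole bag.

190 bags

Daily demand d = 12,300 / 260 = 47.308 bags/day
Demand during lead time = 47.308 × 4 = 189.23
Reorder point = 189.23 → round up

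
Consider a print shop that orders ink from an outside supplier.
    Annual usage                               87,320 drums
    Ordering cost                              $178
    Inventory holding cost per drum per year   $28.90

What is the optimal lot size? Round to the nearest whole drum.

Q* = √(2·D·S / H) = √(2·87,320·178 / 28.9) = √1,075,637.4 ≈ 1,037.13

1,037 drums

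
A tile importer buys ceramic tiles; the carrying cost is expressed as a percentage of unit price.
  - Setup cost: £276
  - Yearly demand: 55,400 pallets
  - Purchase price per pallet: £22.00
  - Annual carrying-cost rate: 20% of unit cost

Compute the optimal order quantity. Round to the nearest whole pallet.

2,636 pallets

Carrying cost H = £22 × 20% = £4.4000/pallet/yr
2DS/H = 2·55,400·276/4.4 = 6,950,181.82
EOQ = √6,950,181.82 ≈ 2,636.32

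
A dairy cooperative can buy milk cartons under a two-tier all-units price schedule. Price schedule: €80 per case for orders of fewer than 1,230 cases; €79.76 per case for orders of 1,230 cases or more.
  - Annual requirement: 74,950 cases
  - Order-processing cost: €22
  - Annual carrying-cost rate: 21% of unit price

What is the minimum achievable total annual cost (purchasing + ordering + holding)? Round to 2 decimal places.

H₁ = 21%×€80 = €16.8000;  H₂ = 21%×€79.76 = €16.7496
EOQ₁ = √(2×74,950×22/16.8000) = 443.05  (< 1,230, feasible at tier 1)
EOQ₂ = √(2×74,950×22/16.7496) = 443.72  (< 1,230 → use Q = 1,230 at tier-2 price)
TC(tier 1 (EOQ₁), Q≈443.1) = €6,003,443.32
TC(tier 2, Q≈1,230.0) = €5,989,653.57
Minimum at tier 2: €5,989,653.57

€5,989,653.57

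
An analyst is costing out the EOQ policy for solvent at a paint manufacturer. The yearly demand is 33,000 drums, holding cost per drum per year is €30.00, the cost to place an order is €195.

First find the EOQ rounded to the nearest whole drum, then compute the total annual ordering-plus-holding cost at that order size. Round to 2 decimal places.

Optimal lot size Q* = (2 × 33,000 × €195 / €30)^½ ≈ 654.98 → Q = 655 drums
Orders/yr = 33,000/655 = 50.382; ordering cost = 50.382 × €195 = €9,824.43
Average inventory = 655/2 = 327.5; holding cost = 327.5 × €30 = €9,825.00
Total = €9,824.43 + €9,825.00 = €19,649.43

€19,649.43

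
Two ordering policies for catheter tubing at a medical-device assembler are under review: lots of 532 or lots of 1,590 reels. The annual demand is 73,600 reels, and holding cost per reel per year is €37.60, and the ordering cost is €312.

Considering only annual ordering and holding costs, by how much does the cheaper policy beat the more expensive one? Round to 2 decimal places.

€8,831.25

TC(Q) = (D/Q)S + (Q/2)H
TC(532) = (73,600/532)×312 + (532/2)×37.6 = €53,165.51
TC(1,590) = (73,600/1,590)×312 + (1,590/2)×37.6 = €44,334.26
Lots of 1,590 are cheaper by €8,831.25.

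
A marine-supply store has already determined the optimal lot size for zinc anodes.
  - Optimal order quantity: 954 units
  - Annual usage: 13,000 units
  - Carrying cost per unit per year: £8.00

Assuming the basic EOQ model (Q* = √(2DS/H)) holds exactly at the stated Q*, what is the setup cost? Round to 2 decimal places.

£280.04

Since Q* = (2DS/H)^½, squaring gives Q*²·H = 2DS.
S = Q²H / (2D) = 954² × 8 / (2 × 13,000) = 280.0357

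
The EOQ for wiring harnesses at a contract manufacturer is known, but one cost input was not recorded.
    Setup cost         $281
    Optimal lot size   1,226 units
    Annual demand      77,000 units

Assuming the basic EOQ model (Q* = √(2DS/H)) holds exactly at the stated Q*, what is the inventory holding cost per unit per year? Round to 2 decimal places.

$28.79

EOQ relation: Q² = 2DS/H, so rearrange for the unknown.
H = 2DS / Q² = 2 × 77,000 × 281 / 1,226² = 28.7903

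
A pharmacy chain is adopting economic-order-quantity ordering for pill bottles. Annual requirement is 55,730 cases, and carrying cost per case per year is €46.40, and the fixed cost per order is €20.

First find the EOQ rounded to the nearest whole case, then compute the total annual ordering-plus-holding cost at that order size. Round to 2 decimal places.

EOQ = √(2DS/H) = √(2 × 55,730 × 20 / 46.4)
    = √(48,043.10) ≈ 219.19 → Q = 219 cases
Annual ordering cost = (D/Q)·S = (55,730/219) × 20 = €5,089.50
Annual holding cost  = (Q/2)·H = (219/2) × 46.4 = €5,080.80
Total = €5,089.50 + €5,080.80 = €10,170.30

€10,170.30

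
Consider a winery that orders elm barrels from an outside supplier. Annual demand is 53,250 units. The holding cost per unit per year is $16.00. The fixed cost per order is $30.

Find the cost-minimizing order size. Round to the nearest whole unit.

447 units

EOQ = √(2DS/H) = √(2 × 53,250 × 30 / 16)
    = √(199,687.50) ≈ 446.86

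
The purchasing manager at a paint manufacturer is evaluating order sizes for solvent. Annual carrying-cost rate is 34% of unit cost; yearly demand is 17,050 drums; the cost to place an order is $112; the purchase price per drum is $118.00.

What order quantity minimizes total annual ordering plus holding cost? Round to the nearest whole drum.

Carrying cost H = $118 × 34% = $40.1200/drum/yr
Q* = √(2·D·S / H) = √(2·17,050·112 / 40.12) = √95,194.4 ≈ 308.54

309 drums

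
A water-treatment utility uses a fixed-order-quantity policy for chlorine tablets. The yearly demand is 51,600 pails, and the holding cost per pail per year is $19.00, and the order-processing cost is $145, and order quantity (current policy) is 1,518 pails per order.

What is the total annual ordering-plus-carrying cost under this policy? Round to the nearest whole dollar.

$19,350

Orders/yr = 51,600/1,518 = 33.992; ordering cost = 33.992 × $145 = $4,928.85
Average inventory = 1,518/2 = 759; holding cost = 759 × $19 = $14,421.00
Total = $4,928.85 + $14,421.00 = $19,349.85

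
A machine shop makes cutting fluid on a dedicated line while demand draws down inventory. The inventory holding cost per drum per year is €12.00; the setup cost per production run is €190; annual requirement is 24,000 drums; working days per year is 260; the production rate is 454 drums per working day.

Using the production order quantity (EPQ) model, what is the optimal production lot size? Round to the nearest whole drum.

Daily demand d = 24,000/260 = 92.308; p = 454; 1 − d/p = 0.79668
EPQ = √(2DS / (H(1 − d/p)))
    = √(2 × 24,000 × 190 / (12 × 0.79668)) ≈ 976.71

977 drums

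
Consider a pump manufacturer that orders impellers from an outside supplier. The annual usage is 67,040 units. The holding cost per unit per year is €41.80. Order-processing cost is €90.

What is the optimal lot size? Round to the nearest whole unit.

Optimal lot size Q* = (2 × 67,040 × €90 / €41.8)^½ ≈ 537.30

537 units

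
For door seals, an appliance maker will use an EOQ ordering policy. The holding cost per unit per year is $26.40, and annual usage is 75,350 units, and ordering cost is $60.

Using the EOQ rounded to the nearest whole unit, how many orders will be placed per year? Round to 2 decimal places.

Optimal lot size Q* = (2 × 75,350 × $60 / $26.4)^½ ≈ 585.23 → Q = 585
N = D/Q = 75,350/585 ≈ 128.803 orders/yr

128.80 orders per year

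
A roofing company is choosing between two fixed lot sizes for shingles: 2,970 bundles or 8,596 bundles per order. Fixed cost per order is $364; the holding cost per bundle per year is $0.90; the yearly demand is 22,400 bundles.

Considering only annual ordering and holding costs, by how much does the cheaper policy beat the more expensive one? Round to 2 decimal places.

$734.91

TC(Q) = (D/Q)S + (Q/2)H
TC(2,970) = (22,400/2,970)×364 + (2,970/2)×0.9 = $4,081.82
TC(8,596) = (22,400/8,596)×364 + (8,596/2)×0.9 = $4,816.73
|ΔTC| = |$4,081.82 − $4,816.73| = $734.91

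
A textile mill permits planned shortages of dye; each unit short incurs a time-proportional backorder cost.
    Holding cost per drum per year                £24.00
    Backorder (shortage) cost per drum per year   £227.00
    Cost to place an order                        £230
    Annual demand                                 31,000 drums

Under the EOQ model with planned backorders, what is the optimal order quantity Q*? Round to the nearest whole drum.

Basic EOQ = √(2·31,000·230/24) = 770.822
Backorder adjustment √((H+b)/b) = √((24+227)/227) = 1.0515
Q* = 770.822 × 1.0515 ≈ 810.55

811 drums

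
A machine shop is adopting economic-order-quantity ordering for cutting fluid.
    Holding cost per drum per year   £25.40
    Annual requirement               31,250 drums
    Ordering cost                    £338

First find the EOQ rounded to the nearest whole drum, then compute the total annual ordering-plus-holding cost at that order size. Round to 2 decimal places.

2DS/H = 2·31,250·338/25.4 = 831,692.91
EOQ = √831,692.91 ≈ 911.97 → Q = 912 drums
Ordering: D/Q × S = 31,250/912 × £338 = £11,581.69
Holding:  Q/2 × H = 912/2 × £25.4 = £11,582.40
Total = £11,581.69 + £11,582.40 = £23,164.09

£23,164.09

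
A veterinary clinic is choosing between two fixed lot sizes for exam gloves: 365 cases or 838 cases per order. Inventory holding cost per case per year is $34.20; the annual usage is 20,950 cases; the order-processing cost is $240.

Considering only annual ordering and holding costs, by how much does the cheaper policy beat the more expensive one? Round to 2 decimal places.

$312.96

For each Q, cost = (D/Q)·S + (Q/2)·H.
TC(365) = (20,950/365)×240 + (365/2)×34.2 = $20,016.84
TC(838) = (20,950/838)×240 + (838/2)×34.2 = $20,329.80
Cheaper: Q = 365.  Difference = $312.96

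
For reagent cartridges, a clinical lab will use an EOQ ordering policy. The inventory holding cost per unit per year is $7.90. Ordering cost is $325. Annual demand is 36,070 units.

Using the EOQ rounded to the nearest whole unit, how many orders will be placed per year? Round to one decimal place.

20.9 orders per year

Optimal lot size Q* = (2 × 36,070 × $325 / $7.9)^½ ≈ 1,722.73 → Q = 1,723
Orders per year = D/Q = 36,070 / 1,723 = 20.934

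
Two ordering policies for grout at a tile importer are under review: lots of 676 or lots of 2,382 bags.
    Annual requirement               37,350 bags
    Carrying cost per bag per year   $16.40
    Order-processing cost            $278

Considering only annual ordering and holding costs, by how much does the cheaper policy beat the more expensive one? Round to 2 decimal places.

$2,988.36

For each Q, cost = (D/Q)·S + (Q/2)·H.
TC(676) = (37,350/676)×278 + (676/2)×16.4 = $20,903.11
TC(2,382) = (37,350/2,382)×278 + (2,382/2)×16.4 = $23,891.47
|ΔTC| = |$20,903.11 − $23,891.47| = $2,988.36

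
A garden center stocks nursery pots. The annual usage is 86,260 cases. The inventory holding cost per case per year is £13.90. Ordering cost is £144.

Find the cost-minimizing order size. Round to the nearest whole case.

1,337 cases

Q* = √(2·D·S / H) = √(2·86,260·144 / 13.9) = √1,787,257.6 ≈ 1,336.88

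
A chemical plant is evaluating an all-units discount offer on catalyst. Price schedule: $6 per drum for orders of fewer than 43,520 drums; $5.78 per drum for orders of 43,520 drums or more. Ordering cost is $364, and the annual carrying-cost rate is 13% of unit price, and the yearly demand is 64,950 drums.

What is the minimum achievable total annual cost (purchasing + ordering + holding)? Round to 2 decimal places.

$392,304.70

H₁ = 13%×$6 = $0.7800;  H₂ = 13%×$5.78 = $0.7514
EOQ₁ = √(2×64,950×364/0.7800) = 7,785.88  (< 43,520, feasible at tier 1)
EOQ₂ = √(2×64,950×364/0.7514) = 7,932.68  (< 43,520 → use Q = 43,520 at tier-2 price)
TC(tier 1 (EOQ₁), Q≈7,785.9) = $395,772.99
TC(tier 2, Q≈43,520.0) = $392,304.70
Minimum at tier 2: $392,304.70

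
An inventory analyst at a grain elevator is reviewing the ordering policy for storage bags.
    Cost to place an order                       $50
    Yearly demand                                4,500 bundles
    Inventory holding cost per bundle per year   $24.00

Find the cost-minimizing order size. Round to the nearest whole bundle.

2DS/H = 2·4,500·50/24 = 18,750.00
EOQ = √18,750.00 ≈ 136.93

137 bundles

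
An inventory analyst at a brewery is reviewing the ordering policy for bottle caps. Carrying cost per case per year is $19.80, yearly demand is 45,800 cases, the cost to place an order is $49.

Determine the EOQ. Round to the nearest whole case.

476 cases

2DS/H = 2·45,800·49/19.8 = 226,686.87
EOQ = √226,686.87 ≈ 476.12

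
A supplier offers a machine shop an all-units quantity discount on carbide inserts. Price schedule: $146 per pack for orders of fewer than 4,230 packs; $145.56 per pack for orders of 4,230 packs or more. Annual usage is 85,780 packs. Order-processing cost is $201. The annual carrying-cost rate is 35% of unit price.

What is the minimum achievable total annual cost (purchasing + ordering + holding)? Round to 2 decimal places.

$12,565,857.49

H₁ = 35%×$146 = $51.1000;  H₂ = 35%×$145.56 = $50.9460
EOQ₁ = √(2×85,780×201/51.1000) = 821.48  (< 4,230, feasible at tier 1)
EOQ₂ = √(2×85,780×201/50.9460) = 822.72  (< 4,230 → use Q = 4,230 at tier-2 price)
TC(tier 1 (EOQ₁), Q≈821.5) = $12,565,857.49
TC(tier 2, Q≈4,230.0) = $12,597,963.66
Minimum at tier 1 (EOQ₁): $12,565,857.49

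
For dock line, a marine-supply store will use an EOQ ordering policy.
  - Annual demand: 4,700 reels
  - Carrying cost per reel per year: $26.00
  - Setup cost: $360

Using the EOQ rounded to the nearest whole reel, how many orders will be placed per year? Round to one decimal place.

13.0 orders per year

EOQ = √(2DS/H) = √(2 × 4,700 × 360 / 26)
    = √(130,153.85) ≈ 360.77 → Q = 361
N = D/Q = 4,700/361 ≈ 13.019 orders/yr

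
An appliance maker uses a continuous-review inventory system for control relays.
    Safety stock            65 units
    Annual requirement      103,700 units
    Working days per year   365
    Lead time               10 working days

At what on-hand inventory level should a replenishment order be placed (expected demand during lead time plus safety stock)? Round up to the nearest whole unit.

Daily demand d = 103,700 / 365 = 284.110 units/day
Demand during lead time = 284.110 × 10 = 2,841.10
Reorder point = 2,841.10 + 65 = 2,906.10 → round up

2,907 units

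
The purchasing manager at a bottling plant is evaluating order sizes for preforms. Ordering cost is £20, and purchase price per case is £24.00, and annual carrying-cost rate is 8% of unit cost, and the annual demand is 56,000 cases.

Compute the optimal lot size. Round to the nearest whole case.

1,080 cases

H = i·C = 0.08 × £24 = £1.9200 per case-year
2DS/H = 2·56,000·20/1.92 = 1,166,666.67
EOQ = √1,166,666.67 ≈ 1,080.12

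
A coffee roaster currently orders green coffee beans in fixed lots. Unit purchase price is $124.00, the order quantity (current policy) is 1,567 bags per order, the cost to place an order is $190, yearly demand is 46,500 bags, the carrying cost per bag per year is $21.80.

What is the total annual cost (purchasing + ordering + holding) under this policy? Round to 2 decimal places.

Annual ordering cost = (D/Q)·S = (46,500/1,567) × 190 = $5,638.16
Annual holding cost  = (Q/2)·H = (1,567/2) × 21.8 = $17,080.30
Purchase cost = D·C = 46,500 × 124 = $5,766,000.00
Total = $5,638.16 + $17,080.30 + $5,766,000.00 = $5,788,718.46

$5,788,718.46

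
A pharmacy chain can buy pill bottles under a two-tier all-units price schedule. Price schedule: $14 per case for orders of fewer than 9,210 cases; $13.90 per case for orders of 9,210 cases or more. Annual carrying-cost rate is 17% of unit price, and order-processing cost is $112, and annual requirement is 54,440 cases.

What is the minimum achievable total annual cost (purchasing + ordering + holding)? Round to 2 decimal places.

$767,547.30

H₁ = 17%×$14 = $2.3800;  H₂ = 17%×$13.90 = $2.3630
EOQ₁ = √(2×54,440×112/2.3800) = 2,263.57  (< 9,210, feasible at tier 1)
EOQ₂ = √(2×54,440×112/2.3630) = 2,271.70  (< 9,210 → use Q = 9,210 at tier-2 price)
TC(tier 1 (EOQ₁), Q≈2,263.6) = $767,547.30
TC(tier 2, Q≈9,210.0) = $768,259.64
Minimum at tier 1 (EOQ₁): $767,547.30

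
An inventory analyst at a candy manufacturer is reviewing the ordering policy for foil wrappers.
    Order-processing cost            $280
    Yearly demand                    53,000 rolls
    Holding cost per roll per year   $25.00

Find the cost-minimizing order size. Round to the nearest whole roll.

Optimal lot size Q* = (2 × 53,000 × $280 / $25)^½ ≈ 1,089.59

1,090 rolls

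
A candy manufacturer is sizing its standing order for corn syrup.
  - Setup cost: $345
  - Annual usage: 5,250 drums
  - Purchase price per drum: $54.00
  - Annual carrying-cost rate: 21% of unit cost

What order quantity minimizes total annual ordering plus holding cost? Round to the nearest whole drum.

565 drums

Holding cost per drum per year: H = 21% × $54 = $11.3400
EOQ = √(2DS/H) = √(2 × 5,250 × 345 / 11.34)
    = √(319,444.44) ≈ 565.19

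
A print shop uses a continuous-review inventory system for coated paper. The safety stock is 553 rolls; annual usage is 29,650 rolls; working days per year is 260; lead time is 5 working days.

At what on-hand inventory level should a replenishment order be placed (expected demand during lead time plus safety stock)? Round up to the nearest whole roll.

1,124 rolls

Daily demand d = 29,650 / 260 = 114.038 rolls/day
Demand during lead time = 114.038 × 5 = 570.19
Reorder point = 570.19 + 553 = 1,123.19 → round up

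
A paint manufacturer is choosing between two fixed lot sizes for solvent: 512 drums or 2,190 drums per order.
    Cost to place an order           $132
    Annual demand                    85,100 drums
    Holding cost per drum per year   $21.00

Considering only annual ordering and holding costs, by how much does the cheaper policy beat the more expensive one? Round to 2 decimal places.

$808.47

For each Q, cost = (D/Q)·S + (Q/2)·H.
TC(512) = (85,100/512)×132 + (512/2)×21 = $27,315.84
TC(2,190) = (85,100/2,190)×132 + (2,190/2)×21 = $28,124.32
Lots of 512 are cheaper by $808.47.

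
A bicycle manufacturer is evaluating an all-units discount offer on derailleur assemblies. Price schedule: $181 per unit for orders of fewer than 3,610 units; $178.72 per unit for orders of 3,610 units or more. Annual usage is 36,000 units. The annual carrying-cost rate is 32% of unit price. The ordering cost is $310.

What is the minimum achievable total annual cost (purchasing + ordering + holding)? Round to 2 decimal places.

H₁ = 32%×$181 = $57.9200;  H₂ = 32%×$178.72 = $57.1904
EOQ₁ = √(2×36,000×310/57.9200) = 620.77  (< 3,610, feasible at tier 1)
EOQ₂ = √(2×36,000×310/57.1904) = 624.72  (< 3,610 → use Q = 3,610 at tier-2 price)
TC(tier 1 (EOQ₁), Q≈620.8) = $6,551,955.17
TC(tier 2, Q≈3,610.0) = $6,540,240.08
Minimum at tier 2: $6,540,240.08

$6,540,240.08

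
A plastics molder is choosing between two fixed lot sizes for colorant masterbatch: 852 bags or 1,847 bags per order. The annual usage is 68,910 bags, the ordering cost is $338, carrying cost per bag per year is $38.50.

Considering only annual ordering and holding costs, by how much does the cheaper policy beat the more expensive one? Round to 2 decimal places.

$4,426.71

TC(Q) = (D/Q)S + (Q/2)H
TC(852) = (68,910/852)×338 + (852/2)×38.5 = $43,738.54
TC(1,847) = (68,910/1,847)×338 + (1,847/2)×38.5 = $48,165.24
Cheaper: Q = 852.  Difference = $4,426.71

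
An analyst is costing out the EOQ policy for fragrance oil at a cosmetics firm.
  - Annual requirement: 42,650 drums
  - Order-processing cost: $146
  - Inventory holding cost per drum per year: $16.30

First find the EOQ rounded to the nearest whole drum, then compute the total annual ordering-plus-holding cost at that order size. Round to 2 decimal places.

$14,247.70

2DS/H = 2·42,650·146/16.3 = 764,036.81
EOQ = √764,036.81 ≈ 874.09 → Q = 874 drums
Ordering: D/Q × S = 42,650/874 × $146 = $7,124.60
Holding:  Q/2 × H = 874/2 × $16.3 = $7,123.10
Total = $7,124.60 + $7,123.10 = $14,247.70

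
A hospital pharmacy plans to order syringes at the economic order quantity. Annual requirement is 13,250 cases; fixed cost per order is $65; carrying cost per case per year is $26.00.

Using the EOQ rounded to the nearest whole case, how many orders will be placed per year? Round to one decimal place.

51.6 orders per year

Q* = √(2·D·S / H) = √(2·13,250·65 / 26) = √66,250.0 ≈ 257.39 → Q = 257
N = D/Q = 13,250/257 ≈ 51.556 orders/yr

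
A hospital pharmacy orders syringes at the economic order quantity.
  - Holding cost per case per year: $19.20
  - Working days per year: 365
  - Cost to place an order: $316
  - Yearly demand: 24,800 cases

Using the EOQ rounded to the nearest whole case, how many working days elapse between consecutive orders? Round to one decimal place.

13.3 days

2DS/H = 2·24,800·316/19.2 = 816,333.33
EOQ = √816,333.33 ≈ 903.51 → Q = 904 cases
Cycle time = (working days × Q)/D = (365 × 904) / 24,800 = 13.305 days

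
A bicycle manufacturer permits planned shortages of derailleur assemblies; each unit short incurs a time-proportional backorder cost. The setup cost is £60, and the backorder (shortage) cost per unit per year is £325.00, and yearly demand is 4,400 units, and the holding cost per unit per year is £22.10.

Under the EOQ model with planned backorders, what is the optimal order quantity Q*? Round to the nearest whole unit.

Q* = √(2DS/H) · √((H + b)/b)
   = √(2 × 4,400 × 60 / 22.1) · √((22.1 + 325) / 325)
   = 154.568 × 1.0334 ≈ 159.74

160 units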